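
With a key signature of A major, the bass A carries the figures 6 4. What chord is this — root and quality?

D major

The figures 6 4 indicate a triad in second inversion.
In second inversion the root lies a fourth above the bass: a fourth above A in A major is D.
The chord tones are A, D, F#, giving D major.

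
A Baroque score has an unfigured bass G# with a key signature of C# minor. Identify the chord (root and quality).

G# minor

An unfigured bass indicates a triad in root position.
In root position the bass is the root, so the root is G#.
The chord tones are G#, B, D#, giving G# minor.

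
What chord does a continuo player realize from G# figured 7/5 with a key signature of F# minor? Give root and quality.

G# half-diminished seventh

The figures 7/5 indicate a seventh chord in root position.
In root position the bass is the root, so the root is G#.
The chord tones are G#, B, D, F#, giving G# half-diminished seventh.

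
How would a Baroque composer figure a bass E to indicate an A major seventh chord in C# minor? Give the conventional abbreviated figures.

E is the fifth of A major seventh, so the chord is in second inversion.
A seventh chord in second inversion is figured 6/4/3, conventionally abbreviated 4/3.

4/3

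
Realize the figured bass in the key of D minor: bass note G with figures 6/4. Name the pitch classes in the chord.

A fourth above G in this key is C.
A sixth above G in this key is E.
Together with the bass G, this spells C major in second inversion.

G, C, E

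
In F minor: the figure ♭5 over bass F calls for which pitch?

Cb

Counting 4 letter steps above F lands on C; in F minor, that letter is C.
The b5 figure lowers it a semitone, giving Cb.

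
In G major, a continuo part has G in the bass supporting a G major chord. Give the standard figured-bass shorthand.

G is the root of G major, so the chord is in root position.
A triad in root position is figured 5/3, conventionally abbreviated (no figures — root-position triad).

no figures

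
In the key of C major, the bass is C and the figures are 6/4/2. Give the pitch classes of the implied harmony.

C, D, F, A

A second above C in this key is D.
A fourth above C in this key is F.
A sixth above C in this key is A.
Together with the bass C, this spells D minor seventh in third inversion.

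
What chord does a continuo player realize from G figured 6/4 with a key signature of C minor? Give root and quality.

C minor

The figures 6/4 indicate a triad in second inversion.
In second inversion the root lies a fourth above the bass: a fourth above G in C minor is C.
The chord tones are G, C, Eb, giving C minor.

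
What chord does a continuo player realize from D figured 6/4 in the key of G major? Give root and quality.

G major

The figures 6/4 indicate a triad in second inversion.
In second inversion the root lies a fourth above the bass: a fourth above D in G major is G.
The chord tones are D, G, B, giving G major.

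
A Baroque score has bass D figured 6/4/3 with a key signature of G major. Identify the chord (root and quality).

The figures 6/4/3 indicate a seventh chord in second inversion.
In second inversion the root lies a fourth above the bass: a fourth above D in G major is G.
The chord tones are D, F#, G, B, giving G major seventh.

G major seventh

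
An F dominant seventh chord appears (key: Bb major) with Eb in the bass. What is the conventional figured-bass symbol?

4/2

Eb is the seventh of F dominant seventh, so the chord is in third inversion.
A seventh chord in third inversion is figured 6/4/2, conventionally abbreviated 4/2.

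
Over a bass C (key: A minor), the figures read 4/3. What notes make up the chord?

The written figures 4/3 are shorthand for 6/4/3: the 6 is implied.
A third above C in this key is E.
A fourth above C in this key is F.
A sixth above C in this key is A.
Together with the bass C, this spells F major seventh in second inversion.

C, E, F, A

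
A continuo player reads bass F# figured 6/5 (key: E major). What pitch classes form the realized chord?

The written figures 6/5 are shorthand for 6/5/3: the 3 is implied.
A third above F# in this key is A.
A fifth above F# in this key is C#.
A sixth above F# in this key is D#.
Together with the bass F#, this spells D# half-diminished seventh in first inversion.

F#, A, C#, D#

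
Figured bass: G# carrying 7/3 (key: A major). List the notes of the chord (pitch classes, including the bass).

G#, B, D, F#

The written figures 7/3 are shorthand for 7/5/3: the 5 is implied.
A third above G# in this key is B.
A fifth above G# in this key is D.
A seventh above G# in this key is F#.
Together with the bass G#, this spells G# half-diminished seventh in root position.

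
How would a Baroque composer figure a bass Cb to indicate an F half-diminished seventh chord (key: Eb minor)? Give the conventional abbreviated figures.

4/3

Cb is the fifth of F half-diminished seventh, so the chord is in second inversion.
A seventh chord in second inversion is figured 6/4/3, conventionally abbreviated 4/3.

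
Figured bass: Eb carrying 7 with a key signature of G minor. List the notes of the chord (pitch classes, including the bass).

Eb, G, Bb, D

The written figures 7 are shorthand for 7/5/3: the 5/3 are implied.
A third above Eb in this key is G.
A fifth above Eb in this key is Bb.
A seventh above Eb in this key is D.
Together with the bass Eb, this spells Eb major seventh in root position.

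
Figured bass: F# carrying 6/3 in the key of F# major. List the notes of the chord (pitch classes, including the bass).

F#, A#, D#

A third above F# in this key is A#.
A sixth above F# in this key is D#.
Together with the bass F#, this spells D# minor in first inversion.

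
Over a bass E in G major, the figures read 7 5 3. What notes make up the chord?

E, G, B, D

A third above E in this key is G.
A fifth above E in this key is B.
A seventh above E in this key is D.
Together with the bass E, this spells E minor seventh in root position.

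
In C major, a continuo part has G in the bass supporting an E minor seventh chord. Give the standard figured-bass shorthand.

6/5

G is the third of E minor seventh, so the chord is in first inversion.
A seventh chord in first inversion is figured 6/5/3, conventionally abbreviated 6/5.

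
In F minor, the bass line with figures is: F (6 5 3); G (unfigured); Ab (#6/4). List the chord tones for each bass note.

F (6/5/3): F, Ab, C, Db.
G (5/3): G, Bb, Db.
Ab (#6/4): Ab, Db, F#.

F, Ab, C, Db | G, Bb, Db | Ab, Db, F#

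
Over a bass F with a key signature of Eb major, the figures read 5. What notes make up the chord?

F, Ab, C

The written figures 5 are shorthand for 5/3: the 3 is implied.
A third above F in this key is Ab.
A fifth above F in this key is C.
Together with the bass F, this spells F minor in root position.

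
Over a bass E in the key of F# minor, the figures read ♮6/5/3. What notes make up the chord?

A third above E in this key is G#.
A fifth above E in this key is B.
A sixth above E in this key is C#, made natural (C) by the ♮ figure.
Together with the bass E, this spells C augmented major seventh in first inversion.

E, G#, B, C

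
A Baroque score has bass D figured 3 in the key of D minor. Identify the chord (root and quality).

The figures 3 indicate a triad in root position.
In root position the bass is the root, so the root is D.
The chord tones are D, F, A, giving D minor.

D minor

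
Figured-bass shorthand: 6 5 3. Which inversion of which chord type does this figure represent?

Intervals of 6/5/3 above the bass form a seventh chord; the bass is the third, so this is first inversion.

seventh chord, first inversion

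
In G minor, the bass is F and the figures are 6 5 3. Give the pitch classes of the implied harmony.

A third above F in this key is A.
A fifth above F in this key is C.
A sixth above F in this key is D.
Together with the bass F, this spells D minor seventh in first inversion.

F, A, C, D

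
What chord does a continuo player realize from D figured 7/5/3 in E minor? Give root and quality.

The figures 7/5/3 indicate a seventh chord in root position.
In root position the bass is the root, so the root is D.
The chord tones are D, F#, A, C, giving D dominant seventh.

D dominant seventh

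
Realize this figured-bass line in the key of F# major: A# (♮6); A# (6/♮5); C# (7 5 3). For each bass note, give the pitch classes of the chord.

A#, C#, F | A#, C#, E, F# | C#, E#, G#, B

A# (♮6/3): A#, C#, F.
A# (6/♮5/3): A#, C#, E, F#.
C# (7/5/3): C#, E#, G#, B.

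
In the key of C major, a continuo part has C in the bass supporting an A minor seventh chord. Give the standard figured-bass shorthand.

6/5

C is the third of A minor seventh, so the chord is in first inversion.
A seventh chord in first inversion is figured 6/5/3, conventionally abbreviated 6/5.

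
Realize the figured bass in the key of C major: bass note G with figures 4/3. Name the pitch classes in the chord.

G, B, C, E

The written figures 4/3 are shorthand for 6/4/3: the 6 is implied.
A third above G in this key is B.
A fourth above G in this key is C.
A sixth above G in this key is E.
Together with the bass G, this spells C major seventh in second inversion.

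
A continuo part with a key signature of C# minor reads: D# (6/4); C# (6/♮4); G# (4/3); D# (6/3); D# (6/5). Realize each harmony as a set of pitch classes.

D# (6/4): D#, G#, B.
C# (6/♮4): C#, F, A.
G# (6/4/3): G#, B, C#, E.
D# (6/3): D#, F#, B.
D# (6/5/3): D#, F#, A, B.

D#, G#, B | C#, F, A | G#, B, C#, E | D#, F#, B | D#, F#, A, B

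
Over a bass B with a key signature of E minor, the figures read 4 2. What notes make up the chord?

B, C, E, G

The written figures 4 2 are shorthand for 6/4/2: the 6 is implied.
A second above B in this key is C.
A fourth above B in this key is E.
A sixth above B in this key is G.
Together with the bass B, this spells C major seventh in third inversion.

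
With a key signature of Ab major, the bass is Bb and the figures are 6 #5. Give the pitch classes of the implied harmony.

Bb, Db, F#, G

The written figures 6 #5 are shorthand for 6/5/3: the 3 is implied.
A third above Bb in this key is Db.
A fifth above Bb in this key is F, raised to F# by the sharp.
A sixth above Bb in this key is G.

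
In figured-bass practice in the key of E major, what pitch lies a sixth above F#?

Counting 5 letter steps above F# lands on D; in E major, that letter is D#.

D#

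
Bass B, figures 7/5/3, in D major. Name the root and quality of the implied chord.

B minor seventh

The figures 7/5/3 indicate a seventh chord in root position.
In root position the bass is the root, so the root is B.
The chord tones are B, D, F#, A, giving B minor seventh.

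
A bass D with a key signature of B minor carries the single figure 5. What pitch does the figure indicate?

A

Counting 4 letter steps above D lands on A; in B minor, that letter is A.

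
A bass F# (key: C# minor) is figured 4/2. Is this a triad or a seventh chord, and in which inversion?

4/2 is shorthand for 6/4/2.
Intervals of 6/4/2 above the bass form a seventh chord; the bass is the seventh, so this is third inversion.

seventh chord, third inversion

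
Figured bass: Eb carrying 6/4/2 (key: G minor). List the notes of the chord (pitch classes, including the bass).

Eb, F, A, C

A second above Eb in this key is F.
A fourth above Eb in this key is A.
A sixth above Eb in this key is C.
Together with the bass Eb, this spells F dominant seventh in third inversion.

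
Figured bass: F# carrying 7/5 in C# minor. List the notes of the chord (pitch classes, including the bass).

F#, A, C#, E

The written figures 7/5 are shorthand for 7/5/3: the 3 is implied.
A third above F# in this key is A.
A fifth above F# in this key is C#.
A seventh above F# in this key is E.
Together with the bass F#, this spells F# minor seventh in root position.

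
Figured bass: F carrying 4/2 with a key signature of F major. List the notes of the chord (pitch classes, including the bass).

F, G, Bb, D

The written figures 4/2 are shorthand for 6/4/2: the 6 is implied.
A second above F in this key is G.
A fourth above F in this key is Bb.
A sixth above F in this key is D.
Together with the bass F, this spells G minor seventh in third inversion.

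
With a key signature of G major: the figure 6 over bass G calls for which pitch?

Counting 5 letter steps above G lands on E; in G major, that letter is E.

E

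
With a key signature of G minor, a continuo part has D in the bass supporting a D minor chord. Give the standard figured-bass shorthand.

D is the root of D minor, so the chord is in root position.
A triad in root position is figured 5/3, conventionally abbreviated (no figures — root-position triad).

no figures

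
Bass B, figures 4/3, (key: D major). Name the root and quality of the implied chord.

The figures 4/3 indicate a seventh chord in second inversion.
In second inversion the root lies a fourth above the bass: a fourth above B in D major is E.
The chord tones are B, D, E, G, giving E minor seventh.

E minor seventh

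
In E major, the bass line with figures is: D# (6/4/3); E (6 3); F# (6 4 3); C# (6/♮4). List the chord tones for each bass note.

D# (6/4/3): D#, F#, G#, B.
E (6/3): E, G#, C#.
F# (6/4/3): F#, A, B, D#.
C# (6/♮4): C#, F, A.

D#, F#, G#, B | E, G#, C# | F#, A, B, D# | C#, F, A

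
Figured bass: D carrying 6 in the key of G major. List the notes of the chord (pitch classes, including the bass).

The written figures 6 are shorthand for 6/3: the 3 is implied.
A third above D in this key is F#.
A sixth above D in this key is B.
Together with the bass D, this spells B minor in first inversion.

D, F#, B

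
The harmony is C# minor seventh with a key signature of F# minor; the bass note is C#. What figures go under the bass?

C# is the root of C# minor seventh, so the chord is in root position.
A seventh chord in root position is figured 7/5/3, conventionally abbreviated 7.

7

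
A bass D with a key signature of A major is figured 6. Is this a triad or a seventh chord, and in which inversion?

6 is shorthand for 6/3.
Intervals of 6/3 above the bass form a triad; the bass is the third, so this is first inversion.

triad, first inversion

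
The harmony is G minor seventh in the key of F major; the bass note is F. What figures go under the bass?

4/2

F is the seventh of G minor seventh, so the chord is in third inversion.
A seventh chord in third inversion is figured 6/4/2, conventionally abbreviated 4/2.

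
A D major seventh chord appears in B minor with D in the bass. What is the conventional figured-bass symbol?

7

D is the root of D major seventh, so the chord is in root position.
A seventh chord in root position is figured 7/5/3, conventionally abbreviated 7.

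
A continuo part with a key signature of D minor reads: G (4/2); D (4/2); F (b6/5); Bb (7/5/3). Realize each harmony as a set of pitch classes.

G, A, C, E | D, E, G, Bb | F, A, C, Db | Bb, D, F, A

G (6/4/2): G, A, C, E.
D (6/4/2): D, E, G, Bb.
F (b6/5/3): F, A, C, Db.
Bb (7/5/3): Bb, D, F, A.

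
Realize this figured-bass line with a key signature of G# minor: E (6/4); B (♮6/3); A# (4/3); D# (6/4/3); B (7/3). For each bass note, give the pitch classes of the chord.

E, A#, C# | B, D#, G | A#, C#, D#, F# | D#, F#, G#, B | B, D#, F#, A#

E (6/4): E, A#, C#.
B (♮6/3): B, D#, G.
A# (6/4/3): A#, C#, D#, F#.
D# (6/4/3): D#, F#, G#, B.
B (7/5/3): B, D#, F#, A#.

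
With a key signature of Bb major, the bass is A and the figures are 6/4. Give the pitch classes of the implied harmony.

A fourth above A in this key is D.
A sixth above A in this key is F.
Together with the bass A, this spells D minor in second inversion.

A, D, F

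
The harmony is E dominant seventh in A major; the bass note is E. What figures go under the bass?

7

E is the root of E dominant seventh, so the chord is in root position.
A seventh chord in root position is figured 7/5/3, conventionally abbreviated 7.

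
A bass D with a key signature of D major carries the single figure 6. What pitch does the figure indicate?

Counting 5 letter steps above D lands on B; in D major, that letter is B.

B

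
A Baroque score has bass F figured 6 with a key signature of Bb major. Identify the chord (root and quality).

D minor

The figures 6 indicate a triad in first inversion.
In first inversion the root lies a sixth above the bass: a sixth above F in Bb major is D.
The chord tones are F, A, D, giving D minor.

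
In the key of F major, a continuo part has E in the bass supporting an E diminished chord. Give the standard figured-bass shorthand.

E is the root of E diminished, so the chord is in root position.
A triad in root position is figured 5/3, conventionally abbreviated (no figures — root-position triad).

no figures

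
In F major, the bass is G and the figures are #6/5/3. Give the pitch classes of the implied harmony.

A third above G in this key is Bb.
A fifth above G in this key is D.
A sixth above G in this key is E, raised to E# by the sharp.

G, Bb, D, E#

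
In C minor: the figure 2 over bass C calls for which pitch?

D

Counting 1 letter step above C lands on D; in C minor, that letter is D.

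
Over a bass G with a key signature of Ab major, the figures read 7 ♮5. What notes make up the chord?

G, Bb, D, F

The written figures 7 ♮5 are shorthand for 7/5/3: the 3 is implied.
A third above G in this key is Bb.
A fifth above G in this key is Db, made natural (D) by the ♮ figure.
A seventh above G in this key is F.
Together with the bass G, this spells G minor seventh in root position.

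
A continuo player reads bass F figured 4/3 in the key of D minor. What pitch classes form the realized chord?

The written figures 4/3 are shorthand for 6/4/3: the 6 is implied.
A third above F in this key is A.
A fourth above F in this key is Bb.
A sixth above F in this key is D.
Together with the bass F, this spells Bb major seventh in second inversion.

F, A, Bb, D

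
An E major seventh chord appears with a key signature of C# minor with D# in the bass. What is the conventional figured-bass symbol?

4/2

D# is the seventh of E major seventh, so the chord is in third inversion.
A seventh chord in third inversion is figured 6/4/2, conventionally abbreviated 4/2.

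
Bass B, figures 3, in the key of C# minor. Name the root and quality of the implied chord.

B major

The figures 3 indicate a triad in root position.
In root position the bass is the root, so the root is B.
The chord tones are B, D#, F#, giving B major.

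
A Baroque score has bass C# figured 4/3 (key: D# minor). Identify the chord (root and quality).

F# major seventh

The figures 4/3 indicate a seventh chord in second inversion.
In second inversion the root lies a fourth above the bass: a fourth above C# in D# minor is F#.
The chord tones are C#, E#, F#, A#, giving F# major seventh.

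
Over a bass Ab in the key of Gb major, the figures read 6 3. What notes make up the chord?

A third above Ab in this key is Cb.
A sixth above Ab in this key is F.
Together with the bass Ab, this spells F diminished in first inversion.

Ab, Cb, F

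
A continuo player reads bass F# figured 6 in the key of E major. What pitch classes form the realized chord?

The written figures 6 are shorthand for 6/3: the 3 is implied.
A third above F# in this key is A.
A sixth above F# in this key is D#.
Together with the bass F#, this spells D# diminished in first inversion.

F#, A, D#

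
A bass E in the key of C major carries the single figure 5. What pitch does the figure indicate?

B

Counting 4 letter steps above E lands on B; in C major, that letter is B.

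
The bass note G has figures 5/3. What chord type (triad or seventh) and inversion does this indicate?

triad, root position

Intervals of 5/3 above the bass form a triad; the bass is the root, so this is root position.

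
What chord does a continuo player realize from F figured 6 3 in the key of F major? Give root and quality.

D minor

The figures 6 3 indicate a triad in first inversion.
In first inversion the root lies a sixth above the bass: a sixth above F in F major is D.
The chord tones are F, A, D, giving D minor.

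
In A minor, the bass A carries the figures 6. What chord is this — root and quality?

F major

The figures 6 indicate a triad in first inversion.
In first inversion the root lies a sixth above the bass: a sixth above A in A minor is F.
The chord tones are A, C, F, giving F major.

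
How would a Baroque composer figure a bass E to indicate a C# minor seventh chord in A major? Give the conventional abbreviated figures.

6/5

E is the third of C# minor seventh, so the chord is in first inversion.
A seventh chord in first inversion is figured 6/5/3, conventionally abbreviated 6/5.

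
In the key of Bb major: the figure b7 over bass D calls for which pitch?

Counting 6 letter steps above D lands on C; in Bb major, that letter is C.
The b7 figure lowers it a semitone, giving Cb.

Cb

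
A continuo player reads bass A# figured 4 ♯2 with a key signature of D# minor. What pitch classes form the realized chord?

A#, B#, D#, F#

The written figures 4 ♯2 are shorthand for 6/4/2: the 6 is implied.
A second above A# in this key is B, raised to B# by the sharp.
A fourth above A# in this key is D#.
A sixth above A# in this key is F#.
Together with the bass A#, this spells B# half-diminished seventh in third inversion.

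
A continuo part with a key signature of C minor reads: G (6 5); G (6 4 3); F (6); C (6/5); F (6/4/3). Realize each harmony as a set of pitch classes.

G, Bb, D, Eb | G, Bb, C, Eb | F, Ab, D | C, Eb, G, Ab | F, Ab, Bb, D

G (6/5/3): G, Bb, D, Eb.
G (6/4/3): G, Bb, C, Eb.
F (6/3): F, Ab, D.
C (6/5/3): C, Eb, G, Ab.
F (6/4/3): F, Ab, Bb, D.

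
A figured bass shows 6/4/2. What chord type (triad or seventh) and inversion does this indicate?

Intervals of 6/4/2 above the bass form a seventh chord; the bass is the seventh, so this is third inversion.

seventh chord, third inversion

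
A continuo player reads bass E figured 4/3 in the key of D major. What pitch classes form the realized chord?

The written figures 4/3 are shorthand for 6/4/3: the 6 is implied.
A third above E in this key is G.
A fourth above E in this key is A.
A sixth above E in this key is C#.
Together with the bass E, this spells A dominant seventh in second inversion.

E, G, A, C#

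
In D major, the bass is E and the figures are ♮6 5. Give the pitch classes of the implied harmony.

E, G, B, C

The written figures ♮6 5 are shorthand for 6/5/3: the 3 is implied.
A third above E in this key is G.
A fifth above E in this key is B.
A sixth above E in this key is C#, made natural (C) by the ♮ figure.
Together with the bass E, this spells C major seventh in first inversion.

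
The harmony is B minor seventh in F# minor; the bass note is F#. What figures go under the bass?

4/3

F# is the fifth of B minor seventh, so the chord is in second inversion.
A seventh chord in second inversion is figured 6/4/3, conventionally abbreviated 4/3.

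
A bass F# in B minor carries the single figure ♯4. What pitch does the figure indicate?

Counting 3 letter steps above F# lands on B; in B minor, that letter is B.
The #4 figure raises it a semitone, giving B#.

B#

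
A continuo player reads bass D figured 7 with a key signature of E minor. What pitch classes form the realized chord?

The written figures 7 are shorthand for 7/5/3: the 5/3 are implied.
A third above D in this key is F#.
A fifth above D in this key is A.
A seventh above D in this key is C.
Together with the bass D, this spells D dominant seventh in root position.

D, F#, A, C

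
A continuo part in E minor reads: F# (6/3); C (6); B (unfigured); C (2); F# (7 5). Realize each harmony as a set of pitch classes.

F#, A, D | C, E, A | B, D, F# | C, D, F#, A | F#, A, C, E

F# (6/3): F#, A, D.
C (6/3): C, E, A.
B (5/3): B, D, F#.
C (6/4/2): C, D, F#, A.
F# (7/5/3): F#, A, C, E.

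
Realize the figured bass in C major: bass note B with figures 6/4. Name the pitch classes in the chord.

A fourth above B in this key is E.
A sixth above B in this key is G.
Together with the bass B, this spells E minor in second inversion.

B, E, G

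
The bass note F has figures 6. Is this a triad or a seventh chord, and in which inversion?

6 is shorthand for 6/3.
Intervals of 6/3 above the bass form a triad; the bass is the third, so this is first inversion.

triad, first inversion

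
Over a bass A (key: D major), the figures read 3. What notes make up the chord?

The written figures 3 are shorthand for 5/3: the 5 is implied.
A third above A in this key is C#.
A fifth above A in this key is E.
Together with the bass A, this spells A major in root position.

A, C#, E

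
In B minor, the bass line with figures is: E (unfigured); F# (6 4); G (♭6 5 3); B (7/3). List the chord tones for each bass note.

E, G, B | F#, B, D | G, B, D, Eb | B, D, F#, A

E (5/3): E, G, B.
F# (6/4): F#, B, D.
G (b6/5/3): G, B, D, Eb.
B (7/5/3): B, D, F#, A.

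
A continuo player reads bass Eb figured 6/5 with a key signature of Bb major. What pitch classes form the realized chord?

The written figures 6/5 are shorthand for 6/5/3: the 3 is implied.
A third above Eb in this key is G.
A fifth above Eb in this key is Bb.
A sixth above Eb in this key is C.
Together with the bass Eb, this spells C minor seventh in first inversion.

Eb, G, Bb, C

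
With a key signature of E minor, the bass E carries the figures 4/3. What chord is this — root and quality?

The figures 4/3 indicate a seventh chord in second inversion.
In second inversion the root lies a fourth above the bass: a fourth above E in E minor is A.
The chord tones are E, G, A, C, giving A minor seventh.

A minor seventh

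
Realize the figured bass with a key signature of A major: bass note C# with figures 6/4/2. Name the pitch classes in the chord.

A second above C# in this key is D.
A fourth above C# in this key is F#.
A sixth above C# in this key is A.
Together with the bass C#, this spells D major seventh in third inversion.

C#, D, F#, A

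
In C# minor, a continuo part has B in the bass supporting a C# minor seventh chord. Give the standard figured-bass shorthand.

B is the seventh of C# minor seventh, so the chord is in third inversion.
A seventh chord in third inversion is figured 6/4/2, conventionally abbreviated 4/2.

4/2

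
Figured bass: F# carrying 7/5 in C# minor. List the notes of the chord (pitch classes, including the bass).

The written figures 7/5 are shorthand for 7/5/3: the 3 is implied.
A third above F# in this key is A.
A fifth above F# in this key is C#.
A seventh above F# in this key is E.
Together with the bass F#, this spells F# minor seventh in root position.

F#, A, C#, E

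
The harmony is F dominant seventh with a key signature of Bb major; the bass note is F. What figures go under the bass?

F is the root of F dominant seventh, so the chord is in root position.
A seventh chord in root position is figured 7/5/3, conventionally abbreviated 7.

7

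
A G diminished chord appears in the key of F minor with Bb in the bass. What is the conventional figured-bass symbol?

Bb is the third of G diminished, so the chord is in first inversion.
A triad in first inversion is figured 6/3, conventionally abbreviated 6.

6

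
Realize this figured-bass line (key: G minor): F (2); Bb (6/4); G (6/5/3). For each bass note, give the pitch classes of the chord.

F, G, Bb, D | Bb, Eb, G | G, Bb, D, Eb

F (6/4/2): F, G, Bb, D.
Bb (6/4): Bb, Eb, G.
G (6/5/3): G, Bb, D, Eb.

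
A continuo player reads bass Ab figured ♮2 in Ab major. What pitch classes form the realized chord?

Ab, B, Db, F

The written figures ♮2 are shorthand for 6/4/2: the 6/4 are implied.
A second above Ab in this key is Bb, made natural (B) by the ♮ figure.
A fourth above Ab in this key is Db.
A sixth above Ab in this key is F.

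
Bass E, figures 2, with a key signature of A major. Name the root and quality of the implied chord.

The figures 2 indicate a seventh chord in third inversion.
In third inversion the root lies a second above the bass: a second above E in A major is F#.
The chord tones are E, F#, A, C#, giving F# minor seventh.

F# minor seventh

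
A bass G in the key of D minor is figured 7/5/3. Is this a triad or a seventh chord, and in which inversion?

Intervals of 7/5/3 above the bass form a seventh chord; the bass is the root, so this is root position.

seventh chord, root position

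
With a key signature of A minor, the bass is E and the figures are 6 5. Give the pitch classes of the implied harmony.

E, G, B, C

The written figures 6 5 are shorthand for 6/5/3: the 3 is implied.
A third above E in this key is G.
A fifth above E in this key is B.
A sixth above E in this key is C.
Together with the bass E, this spells C major seventh in first inversion.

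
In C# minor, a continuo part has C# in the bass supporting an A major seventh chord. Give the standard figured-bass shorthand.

C# is the third of A major seventh, so the chord is in first inversion.
A seventh chord in first inversion is figured 6/5/3, conventionally abbreviated 6/5.

6/5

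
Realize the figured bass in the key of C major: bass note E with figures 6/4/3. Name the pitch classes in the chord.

E, G, A, C

A third above E in this key is G.
A fourth above E in this key is A.
A sixth above E in this key is C.
Together with the bass E, this spells A minor seventh in second inversion.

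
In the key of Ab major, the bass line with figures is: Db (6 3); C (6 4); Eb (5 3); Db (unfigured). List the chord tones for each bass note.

Db (6/3): Db, F, Bb.
C (6/4): C, F, Ab.
Eb (5/3): Eb, G, Bb.
Db (5/3): Db, F, Ab.

Db, F, Bb | C, F, Ab | Eb, G, Bb | Db, F, Ab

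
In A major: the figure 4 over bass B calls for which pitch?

E

Counting 3 letter steps above B lands on E; in A major, that letter is E.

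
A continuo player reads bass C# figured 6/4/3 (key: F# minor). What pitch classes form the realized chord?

C#, E, F#, A

A third above C# in this key is E.
A fourth above C# in this key is F#.
A sixth above C# in this key is A.
Together with the bass C#, this spells F# minor seventh in second inversion.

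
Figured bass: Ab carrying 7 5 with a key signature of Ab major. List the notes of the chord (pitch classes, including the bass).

The written figures 7 5 are shorthand for 7/5/3: the 3 is implied.
A third above Ab in this key is C.
A fifth above Ab in this key is Eb.
A seventh above Ab in this key is G.
Together with the bass Ab, this spells Ab major seventh in root position.

Ab, C, Eb, G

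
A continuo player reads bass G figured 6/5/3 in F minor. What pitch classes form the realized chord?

A third above G in this key is Bb.
A fifth above G in this key is Db.
A sixth above G in this key is Eb.
Together with the bass G, this spells Eb dominant seventh in first inversion.

G, Bb, Db, Eb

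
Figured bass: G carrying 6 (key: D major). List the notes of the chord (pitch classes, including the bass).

The written figures 6 are shorthand for 6/3: the 3 is implied.
A third above G in this key is B.
A sixth above G in this key is E.
Together with the bass G, this spells E minor in first inversion.

G, B, E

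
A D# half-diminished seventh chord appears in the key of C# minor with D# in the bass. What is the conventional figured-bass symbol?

D# is the root of D# half-diminished seventh, so the chord is in root position.
A seventh chord in root position is figured 7/5/3, conventionally abbreviated 7.

7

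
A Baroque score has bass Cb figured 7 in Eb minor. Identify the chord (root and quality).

Cb major seventh

The figures 7 indicate a seventh chord in root position.
In root position the bass is the root, so the root is Cb.
The chord tones are Cb, Eb, Gb, Bb, giving Cb major seventh.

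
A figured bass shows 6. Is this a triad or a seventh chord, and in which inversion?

triad, first inversion

6 is shorthand for 6/3.
Intervals of 6/3 above the bass form a triad; the bass is the third, so this is first inversion.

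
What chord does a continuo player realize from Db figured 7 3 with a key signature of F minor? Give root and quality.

The figures 7 3 indicate a seventh chord in root position.
In root position the bass is the root, so the root is Db.
The chord tones are Db, F, Ab, C, giving Db major seventh.

Db major seventh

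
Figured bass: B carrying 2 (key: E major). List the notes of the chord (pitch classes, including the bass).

The written figures 2 are shorthand for 6/4/2: the 6/4 are implied.
A second above B in this key is C#.
A fourth above B in this key is E.
A sixth above B in this key is G#.
Together with the bass B, this spells C# minor seventh in third inversion.

B, C#, E, G#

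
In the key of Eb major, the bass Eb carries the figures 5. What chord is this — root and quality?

Eb major

The figures 5 indicate a triad in root position.
In root position the bass is the root, so the root is Eb.
The chord tones are Eb, G, Bb, giving Eb major.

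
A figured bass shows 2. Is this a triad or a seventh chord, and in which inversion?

seventh chord, third inversion

2 is shorthand for 6/4/2.
Intervals of 6/4/2 above the bass form a seventh chord; the bass is the seventh, so this is third inversion.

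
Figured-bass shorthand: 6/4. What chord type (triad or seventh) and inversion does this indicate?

Intervals of 6/4 above the bass form a triad; the bass is the fifth, so this is second inversion.

triad, second inversion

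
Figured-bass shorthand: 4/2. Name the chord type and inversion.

seventh chord, third inversion

4/2 is shorthand for 6/4/2.
Intervals of 6/4/2 above the bass form a seventh chord; the bass is the seventh, so this is third inversion.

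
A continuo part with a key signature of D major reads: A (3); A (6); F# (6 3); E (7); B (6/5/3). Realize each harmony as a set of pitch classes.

A (5/3): A, C#, E.
A (6/3): A, C#, F#.
F# (6/3): F#, A, D.
E (7/5/3): E, G, B, D.
B (6/5/3): B, D, F#, G.

A, C#, E | A, C#, F# | F#, A, D | E, G, B, D | B, D, F#, G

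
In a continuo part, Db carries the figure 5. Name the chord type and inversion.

triad, root position

5 is shorthand for 5/3.
Intervals of 5/3 above the bass form a triad; the bass is the root, so this is root position.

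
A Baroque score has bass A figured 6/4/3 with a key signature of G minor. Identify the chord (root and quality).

D minor seventh

The figures 6/4/3 indicate a seventh chord in second inversion.
In second inversion the root lies a fourth above the bass: a fourth above A in G minor is D.
The chord tones are A, C, D, F, giving D minor seventh.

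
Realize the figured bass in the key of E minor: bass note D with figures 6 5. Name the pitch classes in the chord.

The written figures 6 5 are shorthand for 6/5/3: the 3 is implied.
A third above D in this key is F#.
A fifth above D in this key is A.
A sixth above D in this key is B.
Together with the bass D, this spells B minor seventh in first inversion.

D, F#, A, B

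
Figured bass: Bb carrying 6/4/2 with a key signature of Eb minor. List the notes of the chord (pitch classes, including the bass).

Bb, Cb, Eb, Gb

A second above Bb in this key is Cb.
A fourth above Bb in this key is Eb.
A sixth above Bb in this key is Gb.
Together with the bass Bb, this spells Cb major seventh in third inversion.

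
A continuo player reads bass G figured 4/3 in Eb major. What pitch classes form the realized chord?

G, Bb, C, Eb

The written figures 4/3 are shorthand for 6/4/3: the 6 is implied.
A third above G in this key is Bb.
A fourth above G in this key is C.
A sixth above G in this key is Eb.
Together with the bass G, this spells C minor seventh in second inversion.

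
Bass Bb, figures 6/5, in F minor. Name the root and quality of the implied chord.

G half-diminished seventh

The figures 6/5 indicate a seventh chord in first inversion.
In first inversion the root lies a sixth above the bass: a sixth above Bb in F minor is G.
The chord tones are Bb, Db, F, G, giving G half-diminished seventh.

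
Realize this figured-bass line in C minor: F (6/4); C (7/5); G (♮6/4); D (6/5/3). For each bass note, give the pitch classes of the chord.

F, Bb, D | C, Eb, G, Bb | G, C, E | D, F, Ab, Bb

F (6/4): F, Bb, D.
C (7/5/3): C, Eb, G, Bb.
G (♮6/4): G, C, E.
D (6/5/3): D, F, Ab, Bb.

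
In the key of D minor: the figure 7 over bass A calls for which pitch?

Counting 6 letter steps above A lands on G; in D minor, that letter is G.

G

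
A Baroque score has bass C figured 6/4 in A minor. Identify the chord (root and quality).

The figures 6/4 indicate a triad in second inversion.
In second inversion the root lies a fourth above the bass: a fourth above C in A minor is F.
The chord tones are C, F, A, giving F major.

F major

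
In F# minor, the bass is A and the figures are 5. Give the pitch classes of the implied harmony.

The written figures 5 are shorthand for 5/3: the 3 is implied.
A third above A in this key is C#.
A fifth above A in this key is E.
Together with the bass A, this spells A major in root position.

A, C#, E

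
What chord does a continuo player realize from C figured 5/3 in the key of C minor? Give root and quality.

C minor

The figures 5/3 indicate a triad in root position.
In root position the bass is the root, so the root is C.
The chord tones are C, Eb, G, giving C minor.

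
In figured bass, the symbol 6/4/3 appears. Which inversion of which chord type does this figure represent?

Intervals of 6/4/3 above the bass form a seventh chord; the bass is the fifth, so this is second inversion.

seventh chord, second inversion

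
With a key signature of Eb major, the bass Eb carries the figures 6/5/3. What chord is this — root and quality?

C minor seventh

The figures 6/5/3 indicate a seventh chord in first inversion.
In first inversion the root lies a sixth above the bass: a sixth above Eb in Eb major is C.
The chord tones are Eb, G, Bb, C, giving C minor seventh.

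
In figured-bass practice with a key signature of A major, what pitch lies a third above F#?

Counting 2 letter steps above F# lands on A; in A major, that letter is A.

A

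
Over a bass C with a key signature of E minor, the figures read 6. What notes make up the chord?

C, E, A

The written figures 6 are shorthand for 6/3: the 3 is implied.
A third above C in this key is E.
A sixth above C in this key is A.
Together with the bass C, this spells A minor in first inversion.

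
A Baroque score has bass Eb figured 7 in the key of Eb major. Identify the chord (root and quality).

Eb major seventh

The figures 7 indicate a seventh chord in root position.
In root position the bass is the root, so the root is Eb.
The chord tones are Eb, G, Bb, D, giving Eb major seventh.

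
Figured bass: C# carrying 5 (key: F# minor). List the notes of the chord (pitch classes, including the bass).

The written figures 5 are shorthand for 5/3: the 3 is implied.
A third above C# in this key is E.
A fifth above C# in this key is G#.
Together with the bass C#, this spells C# minor in root position.

C#, E, G#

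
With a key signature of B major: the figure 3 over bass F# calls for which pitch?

Counting 2 letter steps above F# lands on A; in B major, that letter is A#.

A#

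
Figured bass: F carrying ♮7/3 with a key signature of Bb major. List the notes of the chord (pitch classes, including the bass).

F, A, C, E

The written figures ♮7/3 are shorthand for 7/5/3: the 5 is implied.
A third above F in this key is A.
A fifth above F in this key is C.
A seventh above F in this key is Eb, made natural (E) by the ♮ figure.
Together with the bass F, this spells F major seventh in root position.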